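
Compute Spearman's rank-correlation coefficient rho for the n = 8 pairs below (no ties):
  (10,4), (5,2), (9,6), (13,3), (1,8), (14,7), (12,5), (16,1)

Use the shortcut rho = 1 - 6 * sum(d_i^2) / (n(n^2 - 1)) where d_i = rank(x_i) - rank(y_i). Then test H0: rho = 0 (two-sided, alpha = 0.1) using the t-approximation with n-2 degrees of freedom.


Step 1: Rank x and y separately (midranks; no ties here).
rank(x): 10->4, 5->2, 9->3, 13->6, 1->1, 14->7, 12->5, 16->8
rank(y): 4->4, 2->2, 6->6, 3->3, 8->8, 7->7, 5->5, 1->1
Step 2: d_i = R_x(i) - R_y(i); compute d_i^2.
  (4-4)^2=0, (2-2)^2=0, (3-6)^2=9, (6-3)^2=9, (1-8)^2=49, (7-7)^2=0, (5-5)^2=0, (8-1)^2=49
sum(d^2) = 116.
Step 3: rho = 1 - 6*116 / (8*(8^2 - 1)) = 1 - 696/504 = -0.380952.
Step 4: Under H0, t = rho * sqrt((n-2)/(1-rho^2)) = -1.0092 ~ t(6).
Step 5: Two-sided p-value from the t-distribution with 6 df = 0.351813.
Step 6: alpha = 0.1. fail to reject H0.

rho = -0.3810, p = 0.351813, fail to reject H0 at alpha = 0.1.


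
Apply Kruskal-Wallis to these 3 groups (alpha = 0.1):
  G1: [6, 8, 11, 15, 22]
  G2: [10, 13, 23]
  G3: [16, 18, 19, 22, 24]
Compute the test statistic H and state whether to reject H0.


Step 1: Combine all N = 13 observations and assign midranks.
sorted (value, group, rank): (6,G1,1), (8,G1,2), (10,G2,3), (11,G1,4), (13,G2,5), (15,G1,6), (16,G3,7), (18,G3,8), (19,G3,9), (22,G1,10.5), (22,G3,10.5), (23,G2,12), (24,G3,13)
Step 2: Sum ranks within each group.
R_1 = 23.5 (n_1 = 5)
R_2 = 20 (n_2 = 3)
R_3 = 47.5 (n_3 = 5)
Step 3: H = 12/(N(N+1)) * sum(R_i^2/n_i) - 3(N+1)
     = 12/(13*14) * (23.5^2/5 + 20^2/3 + 47.5^2/5) - 3*14
     = 0.065934 * 695.033 - 42
     = 3.826374.
Step 4: Ties present; correction factor C = 1 - 6/(13^3 - 13) = 0.997253. Corrected H = 3.826374 / 0.997253 = 3.836915.
Step 5: Under H0, H ~ chi^2(2); p-value = 0.146833.
Step 6: alpha = 0.1. fail to reject H0.

H = 3.8369, df = 2, p = 0.146833, fail to reject H0.


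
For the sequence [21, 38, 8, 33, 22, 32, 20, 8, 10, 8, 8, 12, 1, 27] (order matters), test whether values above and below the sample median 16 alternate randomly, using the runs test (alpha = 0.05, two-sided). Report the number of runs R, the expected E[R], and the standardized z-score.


Step 1: Compute median = 16; label A = above, B = below.
Labels in order: AABAAAABBBBBBA  (n_A = 7, n_B = 7)
Step 2: Count runs R = 5.
Step 3: Under H0 (random ordering), E[R] = 2*n_A*n_B/(n_A+n_B) + 1 = 2*7*7/14 + 1 = 8.0000.
        Var[R] = 2*n_A*n_B*(2*n_A*n_B - n_A - n_B) / ((n_A+n_B)^2 * (n_A+n_B-1)) = 8232/2548 = 3.2308.
        SD[R] = 1.7974.
Step 4: Continuity-corrected z = (R + 0.5 - E[R]) / SD[R] = (5 + 0.5 - 8.0000) / 1.7974 = -1.3909.
Step 5: Two-sided p-value via normal approximation = 2*(1 - Phi(|z|)) = 0.164264.
Step 6: alpha = 0.05. fail to reject H0.

R = 5, z = -1.3909, p = 0.164264, fail to reject H0.


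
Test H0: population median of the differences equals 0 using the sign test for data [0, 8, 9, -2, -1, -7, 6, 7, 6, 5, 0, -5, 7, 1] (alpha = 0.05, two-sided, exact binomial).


Step 1: Discard zero differences. Original n = 14; n_eff = number of nonzero differences = 12.
Nonzero differences (with sign): +8, +9, -2, -1, -7, +6, +7, +6, +5, -5, +7, +1
Step 2: Count signs: positive = 8, negative = 4.
Step 3: Under H0: P(positive) = 0.5, so the number of positives S ~ Bin(12, 0.5).
Step 4: Two-sided exact p-value = sum of Bin(12,0.5) probabilities at or below the observed probability = 0.387695.
Step 5: alpha = 0.05. fail to reject H0.

n_eff = 12, pos = 8, neg = 4, p = 0.387695, fail to reject H0.


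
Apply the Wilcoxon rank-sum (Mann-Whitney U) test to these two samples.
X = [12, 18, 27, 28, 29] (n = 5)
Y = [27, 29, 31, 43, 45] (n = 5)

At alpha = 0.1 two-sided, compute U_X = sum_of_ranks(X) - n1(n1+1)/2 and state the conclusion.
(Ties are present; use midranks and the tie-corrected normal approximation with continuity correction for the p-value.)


Step 1: Combine and sort all 10 observations; assign midranks.
sorted (value, group): (12,X), (18,X), (27,X), (27,Y), (28,X), (29,X), (29,Y), (31,Y), (43,Y), (45,Y)
ranks: 12->1, 18->2, 27->3.5, 27->3.5, 28->5, 29->6.5, 29->6.5, 31->8, 43->9, 45->10
Step 2: Rank sum for X: R1 = 1 + 2 + 3.5 + 5 + 6.5 = 18.
Step 3: U_X = R1 - n1(n1+1)/2 = 18 - 5*6/2 = 18 - 15 = 3.
       U_Y = n1*n2 - U_X = 25 - 3 = 22.
Step 4: Ties are present, so use the tie-corrected normal approximation (with continuity correction) for the p-value.
Step 5: p-value = 0.058553; compare to alpha = 0.1. reject H0.

U_X = 3, p = 0.058553, reject H0 at alpha = 0.1.


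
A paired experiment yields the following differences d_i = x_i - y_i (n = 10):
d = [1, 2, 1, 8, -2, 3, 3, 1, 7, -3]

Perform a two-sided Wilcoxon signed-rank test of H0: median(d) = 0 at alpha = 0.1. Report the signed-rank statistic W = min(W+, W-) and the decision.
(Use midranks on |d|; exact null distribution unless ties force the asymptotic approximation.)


Step 1: Drop any zero differences (none here) and take |d_i|.
|d| = [1, 2, 1, 8, 2, 3, 3, 1, 7, 3]
Step 2: Midrank |d_i| (ties get averaged ranks).
ranks: |1|->2, |2|->4.5, |1|->2, |8|->10, |2|->4.5, |3|->7, |3|->7, |1|->2, |7|->9, |3|->7
Step 3: Attach original signs; sum ranks with positive sign and with negative sign.
W+ = 2 + 4.5 + 2 + 10 + 7 + 7 + 2 + 9 = 43.5
W- = 4.5 + 7 = 11.5
(Check: W+ + W- = 55 should equal n(n+1)/2 = 55.)
Step 4: Test statistic W = min(W+, W-) = 11.5.
Step 5: Ties in |d|, so use the tie-corrected normal approximation.
        E[W] = n(n+1)/4 = 10*11/4 = 27.5.
        Tie groups: |d|=1 (t=3), |d|=2 (t=2), |d|=3 (t=3); sum(t^3 - t) = 54.
        Var[W] = n(n+1)(2n+1)/24 - sum(t^3-t)/48 = 2310/24 - 54/48 = 95.125.
        z = (W - E[W]) / sqrt(Var[W]) = (11.5 - 27.5) / 9.7532 = -1.6405.
        Two-sided p = 2*Phi(z) = 0.100904.
Step 6: alpha = 0.1. fail to reject H0.

W+ = 43.5, W- = 11.5, W = min = 11.5, p = 0.100904, fail to reject H0.


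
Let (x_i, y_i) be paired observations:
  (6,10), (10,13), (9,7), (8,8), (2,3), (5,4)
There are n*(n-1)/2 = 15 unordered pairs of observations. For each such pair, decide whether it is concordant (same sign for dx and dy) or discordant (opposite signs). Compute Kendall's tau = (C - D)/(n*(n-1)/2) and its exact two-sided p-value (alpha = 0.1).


Step 1: Enumerate the 15 unordered pairs (i,j) with i<j and classify each by sign(x_j-x_i) * sign(y_j-y_i).
  (1,2):dx=+4,dy=+3->C; (1,3):dx=+3,dy=-3->D; (1,4):dx=+2,dy=-2->D; (1,5):dx=-4,dy=-7->C
  (1,6):dx=-1,dy=-6->C; (2,3):dx=-1,dy=-6->C; (2,4):dx=-2,dy=-5->C; (2,5):dx=-8,dy=-10->C
  (2,6):dx=-5,dy=-9->C; (3,4):dx=-1,dy=+1->D; (3,5):dx=-7,dy=-4->C; (3,6):dx=-4,dy=-3->C
  (4,5):dx=-6,dy=-5->C; (4,6):dx=-3,dy=-4->C; (5,6):dx=+3,dy=+1->C
Step 2: C = 12, D = 3, total pairs = 15.
Step 3: tau = (C - D)/(n(n-1)/2) = (12 - 3)/15 = 0.600000.
Step 4: Exact two-sided p-value (enumerate n! = 720 permutations of y under H0): p = 0.136111.
Step 5: alpha = 0.1. fail to reject H0.

tau_b = 0.6000 (C=12, D=3), p = 0.136111, fail to reject H0.


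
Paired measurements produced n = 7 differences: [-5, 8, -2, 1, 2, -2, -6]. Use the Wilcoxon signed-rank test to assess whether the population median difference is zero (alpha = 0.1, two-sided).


Step 1: Drop any zero differences (none here) and take |d_i|.
|d| = [5, 8, 2, 1, 2, 2, 6]
Step 2: Midrank |d_i| (ties get averaged ranks).
ranks: |5|->5, |8|->7, |2|->3, |1|->1, |2|->3, |2|->3, |6|->6
Step 3: Attach original signs; sum ranks with positive sign and with negative sign.
W+ = 7 + 1 + 3 = 11
W- = 5 + 3 + 3 + 6 = 17
(Check: W+ + W- = 28 should equal n(n+1)/2 = 28.)
Step 4: Test statistic W = min(W+, W-) = 11.
Step 5: Ties in |d|, so use the tie-corrected normal approximation.
        E[W] = n(n+1)/4 = 7*8/4 = 14.
        Tie groups: |d|=2 (t=3); sum(t^3 - t) = 24.
        Var[W] = n(n+1)(2n+1)/24 - sum(t^3-t)/48 = 840/24 - 24/48 = 34.5.
        z = (W - E[W]) / sqrt(Var[W]) = (11 - 14) / 5.8737 = -0.5108.
        Two-sided p = 2*Phi(z) = 0.609523.
Step 6: alpha = 0.1. fail to reject H0.

W+ = 11, W- = 17, W = min = 11, p = 0.609523, fail to reject H0.


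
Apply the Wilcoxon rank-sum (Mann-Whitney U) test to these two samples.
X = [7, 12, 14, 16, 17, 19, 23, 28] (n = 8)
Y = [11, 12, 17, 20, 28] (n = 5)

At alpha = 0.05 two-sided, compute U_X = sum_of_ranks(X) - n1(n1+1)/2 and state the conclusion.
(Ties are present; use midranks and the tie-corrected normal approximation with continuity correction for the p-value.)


Step 1: Combine and sort all 13 observations; assign midranks.
sorted (value, group): (7,X), (11,Y), (12,X), (12,Y), (14,X), (16,X), (17,X), (17,Y), (19,X), (20,Y), (23,X), (28,X), (28,Y)
ranks: 7->1, 11->2, 12->3.5, 12->3.5, 14->5, 16->6, 17->7.5, 17->7.5, 19->9, 20->10, 23->11, 28->12.5, 28->12.5
Step 2: Rank sum for X: R1 = 1 + 3.5 + 5 + 6 + 7.5 + 9 + 11 + 12.5 = 55.5.
Step 3: U_X = R1 - n1(n1+1)/2 = 55.5 - 8*9/2 = 55.5 - 36 = 19.5.
       U_Y = n1*n2 - U_X = 40 - 19.5 = 20.5.
Step 4: Ties are present, so use the tie-corrected normal approximation (with continuity correction) for the p-value.
Step 5: p-value = 1.000000; compare to alpha = 0.05. fail to reject H0.

U_X = 19.5, p = 1.000000, fail to reject H0 at alpha = 0.05.


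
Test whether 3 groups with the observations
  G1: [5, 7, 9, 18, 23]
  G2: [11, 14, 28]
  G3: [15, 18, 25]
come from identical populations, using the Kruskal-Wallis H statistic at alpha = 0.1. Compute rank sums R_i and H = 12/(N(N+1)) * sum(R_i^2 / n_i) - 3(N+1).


Step 1: Combine all N = 11 observations and assign midranks.
sorted (value, group, rank): (5,G1,1), (7,G1,2), (9,G1,3), (11,G2,4), (14,G2,5), (15,G3,6), (18,G1,7.5), (18,G3,7.5), (23,G1,9), (25,G3,10), (28,G2,11)
Step 2: Sum ranks within each group.
R_1 = 22.5 (n_1 = 5)
R_2 = 20 (n_2 = 3)
R_3 = 23.5 (n_3 = 3)
Step 3: H = 12/(N(N+1)) * sum(R_i^2/n_i) - 3(N+1)
     = 12/(11*12) * (22.5^2/5 + 20^2/3 + 23.5^2/3) - 3*12
     = 0.090909 * 418.667 - 36
     = 2.060606.
Step 4: Ties present; correction factor C = 1 - 6/(11^3 - 11) = 0.995455. Corrected H = 2.060606 / 0.995455 = 2.070015.
Step 5: Under H0, H ~ chi^2(2); p-value = 0.355224.
Step 6: alpha = 0.1. fail to reject H0.

H = 2.0700, df = 2, p = 0.355224, fail to reject H0.


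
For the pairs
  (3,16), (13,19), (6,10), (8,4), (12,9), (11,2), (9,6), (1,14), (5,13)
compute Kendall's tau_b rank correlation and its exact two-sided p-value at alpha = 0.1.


Step 1: Enumerate the 36 unordered pairs (i,j) with i<j and classify each by sign(x_j-x_i) * sign(y_j-y_i).
  (1,2):dx=+10,dy=+3->C; (1,3):dx=+3,dy=-6->D; (1,4):dx=+5,dy=-12->D; (1,5):dx=+9,dy=-7->D
  (1,6):dx=+8,dy=-14->D; (1,7):dx=+6,dy=-10->D; (1,8):dx=-2,dy=-2->C; (1,9):dx=+2,dy=-3->D
  (2,3):dx=-7,dy=-9->C; (2,4):dx=-5,dy=-15->C; (2,5):dx=-1,dy=-10->C; (2,6):dx=-2,dy=-17->C
  (2,7):dx=-4,dy=-13->C; (2,8):dx=-12,dy=-5->C; (2,9):dx=-8,dy=-6->C; (3,4):dx=+2,dy=-6->D
  (3,5):dx=+6,dy=-1->D; (3,6):dx=+5,dy=-8->D; (3,7):dx=+3,dy=-4->D; (3,8):dx=-5,dy=+4->D
  (3,9):dx=-1,dy=+3->D; (4,5):dx=+4,dy=+5->C; (4,6):dx=+3,dy=-2->D; (4,7):dx=+1,dy=+2->C
  (4,8):dx=-7,dy=+10->D; (4,9):dx=-3,dy=+9->D; (5,6):dx=-1,dy=-7->C; (5,7):dx=-3,dy=-3->C
  (5,8):dx=-11,dy=+5->D; (5,9):dx=-7,dy=+4->D; (6,7):dx=-2,dy=+4->D; (6,8):dx=-10,dy=+12->D
  (6,9):dx=-6,dy=+11->D; (7,8):dx=-8,dy=+8->D; (7,9):dx=-4,dy=+7->D; (8,9):dx=+4,dy=-1->D
Step 2: C = 13, D = 23, total pairs = 36.
Step 3: tau = (C - D)/(n(n-1)/2) = (13 - 23)/36 = -0.277778.
Step 4: Exact two-sided p-value (enumerate n! = 362880 permutations of y under H0): p = 0.358488.
Step 5: alpha = 0.1. fail to reject H0.

tau_b = -0.2778 (C=13, D=23), p = 0.358488, fail to reject H0.


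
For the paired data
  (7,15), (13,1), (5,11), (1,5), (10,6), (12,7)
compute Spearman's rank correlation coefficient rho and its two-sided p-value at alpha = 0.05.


Step 1: Rank x and y separately (midranks; no ties here).
rank(x): 7->3, 13->6, 5->2, 1->1, 10->4, 12->5
rank(y): 15->6, 1->1, 11->5, 5->2, 6->3, 7->4
Step 2: d_i = R_x(i) - R_y(i); compute d_i^2.
  (3-6)^2=9, (6-1)^2=25, (2-5)^2=9, (1-2)^2=1, (4-3)^2=1, (5-4)^2=1
sum(d^2) = 46.
Step 3: rho = 1 - 6*46 / (6*(6^2 - 1)) = 1 - 276/210 = -0.314286.
Step 4: Under H0, t = rho * sqrt((n-2)/(1-rho^2)) = -0.6621 ~ t(4).
Step 5: Two-sided p-value from the t-distribution with 4 df = 0.544093.
Step 6: alpha = 0.05. fail to reject H0.

rho = -0.3143, p = 0.544093, fail to reject H0 at alpha = 0.05.


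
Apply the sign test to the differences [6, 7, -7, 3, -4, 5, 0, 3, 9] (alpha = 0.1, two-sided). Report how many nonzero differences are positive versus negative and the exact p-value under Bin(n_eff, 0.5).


Step 1: Discard zero differences. Original n = 9; n_eff = number of nonzero differences = 8.
Nonzero differences (with sign): +6, +7, -7, +3, -4, +5, +3, +9
Step 2: Count signs: positive = 6, negative = 2.
Step 3: Under H0: P(positive) = 0.5, so the number of positives S ~ Bin(8, 0.5).
Step 4: Two-sided exact p-value = sum of Bin(8,0.5) probabilities at or below the observed probability = 0.289062.
Step 5: alpha = 0.1. fail to reject H0.

n_eff = 8, pos = 6, neg = 2, p = 0.289062, fail to reject H0.


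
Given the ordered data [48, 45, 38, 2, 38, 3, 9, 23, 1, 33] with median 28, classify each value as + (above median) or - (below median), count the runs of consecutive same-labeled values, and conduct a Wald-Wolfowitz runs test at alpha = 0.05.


Step 1: Compute median = 28; label A = above, B = below.
Labels in order: AAABABBBBA  (n_A = 5, n_B = 5)
Step 2: Count runs R = 5.
Step 3: Under H0 (random ordering), E[R] = 2*n_A*n_B/(n_A+n_B) + 1 = 2*5*5/10 + 1 = 6.0000.
        Var[R] = 2*n_A*n_B*(2*n_A*n_B - n_A - n_B) / ((n_A+n_B)^2 * (n_A+n_B-1)) = 2000/900 = 2.2222.
        SD[R] = 1.4907.
Step 4: Continuity-corrected z = (R + 0.5 - E[R]) / SD[R] = (5 + 0.5 - 6.0000) / 1.4907 = -0.3354.
Step 5: Two-sided p-value via normal approximation = 2*(1 - Phi(|z|)) = 0.737316.
Step 6: alpha = 0.05. fail to reject H0.

R = 5, z = -0.3354, p = 0.737316, fail to reject H0.


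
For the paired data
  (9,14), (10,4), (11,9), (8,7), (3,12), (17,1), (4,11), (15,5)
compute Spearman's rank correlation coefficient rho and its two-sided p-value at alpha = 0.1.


Step 1: Rank x and y separately (midranks; no ties here).
rank(x): 9->4, 10->5, 11->6, 8->3, 3->1, 17->8, 4->2, 15->7
rank(y): 14->8, 4->2, 9->5, 7->4, 12->7, 1->1, 11->6, 5->3
Step 2: d_i = R_x(i) - R_y(i); compute d_i^2.
  (4-8)^2=16, (5-2)^2=9, (6-5)^2=1, (3-4)^2=1, (1-7)^2=36, (8-1)^2=49, (2-6)^2=16, (7-3)^2=16
sum(d^2) = 144.
Step 3: rho = 1 - 6*144 / (8*(8^2 - 1)) = 1 - 864/504 = -0.714286.
Step 4: Under H0, t = rho * sqrt((n-2)/(1-rho^2)) = -2.5000 ~ t(6).
Step 5: Two-sided p-value from the t-distribution with 6 df = 0.046528.
Step 6: alpha = 0.1. reject H0.

rho = -0.7143, p = 0.046528, reject H0 at alpha = 0.1.


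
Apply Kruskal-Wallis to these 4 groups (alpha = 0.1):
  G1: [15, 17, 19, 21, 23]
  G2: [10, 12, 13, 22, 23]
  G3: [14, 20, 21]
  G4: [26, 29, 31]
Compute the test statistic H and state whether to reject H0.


Step 1: Combine all N = 16 observations and assign midranks.
sorted (value, group, rank): (10,G2,1), (12,G2,2), (13,G2,3), (14,G3,4), (15,G1,5), (17,G1,6), (19,G1,7), (20,G3,8), (21,G1,9.5), (21,G3,9.5), (22,G2,11), (23,G1,12.5), (23,G2,12.5), (26,G4,14), (29,G4,15), (31,G4,16)
Step 2: Sum ranks within each group.
R_1 = 40 (n_1 = 5)
R_2 = 29.5 (n_2 = 5)
R_3 = 21.5 (n_3 = 3)
R_4 = 45 (n_4 = 3)
Step 3: H = 12/(N(N+1)) * sum(R_i^2/n_i) - 3(N+1)
     = 12/(16*17) * (40^2/5 + 29.5^2/5 + 21.5^2/3 + 45^2/3) - 3*17
     = 0.044118 * 1323.13 - 51
     = 7.373529.
Step 4: Ties present; correction factor C = 1 - 12/(16^3 - 16) = 0.997059. Corrected H = 7.373529 / 0.997059 = 7.395280.
Step 5: Under H0, H ~ chi^2(3); p-value = 0.060311.
Step 6: alpha = 0.1. reject H0.

H = 7.3953, df = 3, p = 0.060311, reject H0.


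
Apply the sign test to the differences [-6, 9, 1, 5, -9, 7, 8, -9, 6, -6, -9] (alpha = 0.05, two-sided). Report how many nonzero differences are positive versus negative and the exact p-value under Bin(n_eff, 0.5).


Step 1: Discard zero differences. Original n = 11; n_eff = number of nonzero differences = 11.
Nonzero differences (with sign): -6, +9, +1, +5, -9, +7, +8, -9, +6, -6, -9
Step 2: Count signs: positive = 6, negative = 5.
Step 3: Under H0: P(positive) = 0.5, so the number of positives S ~ Bin(11, 0.5).
Step 4: Two-sided exact p-value = sum of Bin(11,0.5) probabilities at or below the observed probability = 1.000000.
Step 5: alpha = 0.05. fail to reject H0.

n_eff = 11, pos = 6, neg = 5, p = 1.000000, fail to reject H0.


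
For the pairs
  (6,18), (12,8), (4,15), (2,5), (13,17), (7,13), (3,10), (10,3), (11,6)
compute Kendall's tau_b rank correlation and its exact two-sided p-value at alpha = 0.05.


Step 1: Enumerate the 36 unordered pairs (i,j) with i<j and classify each by sign(x_j-x_i) * sign(y_j-y_i).
  (1,2):dx=+6,dy=-10->D; (1,3):dx=-2,dy=-3->C; (1,4):dx=-4,dy=-13->C; (1,5):dx=+7,dy=-1->D
  (1,6):dx=+1,dy=-5->D; (1,7):dx=-3,dy=-8->C; (1,8):dx=+4,dy=-15->D; (1,9):dx=+5,dy=-12->D
  (2,3):dx=-8,dy=+7->D; (2,4):dx=-10,dy=-3->C; (2,5):dx=+1,dy=+9->C; (2,6):dx=-5,dy=+5->D
  (2,7):dx=-9,dy=+2->D; (2,8):dx=-2,dy=-5->C; (2,9):dx=-1,dy=-2->C; (3,4):dx=-2,dy=-10->C
  (3,5):dx=+9,dy=+2->C; (3,6):dx=+3,dy=-2->D; (3,7):dx=-1,dy=-5->C; (3,8):dx=+6,dy=-12->D
  (3,9):dx=+7,dy=-9->D; (4,5):dx=+11,dy=+12->C; (4,6):dx=+5,dy=+8->C; (4,7):dx=+1,dy=+5->C
  (4,8):dx=+8,dy=-2->D; (4,9):dx=+9,dy=+1->C; (5,6):dx=-6,dy=-4->C; (5,7):dx=-10,dy=-7->C
  (5,8):dx=-3,dy=-14->C; (5,9):dx=-2,dy=-11->C; (6,7):dx=-4,dy=-3->C; (6,8):dx=+3,dy=-10->D
  (6,9):dx=+4,dy=-7->D; (7,8):dx=+7,dy=-7->D; (7,9):dx=+8,dy=-4->D; (8,9):dx=+1,dy=+3->C
Step 2: C = 20, D = 16, total pairs = 36.
Step 3: tau = (C - D)/(n(n-1)/2) = (20 - 16)/36 = 0.111111.
Step 4: Exact two-sided p-value (enumerate n! = 362880 permutations of y under H0): p = 0.761414.
Step 5: alpha = 0.05. fail to reject H0.

tau_b = 0.1111 (C=20, D=16), p = 0.761414, fail to reject H0.


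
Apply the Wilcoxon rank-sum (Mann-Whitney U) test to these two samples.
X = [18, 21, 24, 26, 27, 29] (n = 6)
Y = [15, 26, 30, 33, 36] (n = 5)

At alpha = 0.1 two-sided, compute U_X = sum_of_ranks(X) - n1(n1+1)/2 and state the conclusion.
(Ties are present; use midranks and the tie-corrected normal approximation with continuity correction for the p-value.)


Step 1: Combine and sort all 11 observations; assign midranks.
sorted (value, group): (15,Y), (18,X), (21,X), (24,X), (26,X), (26,Y), (27,X), (29,X), (30,Y), (33,Y), (36,Y)
ranks: 15->1, 18->2, 21->3, 24->4, 26->5.5, 26->5.5, 27->7, 29->8, 30->9, 33->10, 36->11
Step 2: Rank sum for X: R1 = 2 + 3 + 4 + 5.5 + 7 + 8 = 29.5.
Step 3: U_X = R1 - n1(n1+1)/2 = 29.5 - 6*7/2 = 29.5 - 21 = 8.5.
       U_Y = n1*n2 - U_X = 30 - 8.5 = 21.5.
Step 4: Ties are present, so use the tie-corrected normal approximation (with continuity correction) for the p-value.
Step 5: p-value = 0.272229; compare to alpha = 0.1. fail to reject H0.

U_X = 8.5, p = 0.272229, fail to reject H0 at alpha = 0.1.


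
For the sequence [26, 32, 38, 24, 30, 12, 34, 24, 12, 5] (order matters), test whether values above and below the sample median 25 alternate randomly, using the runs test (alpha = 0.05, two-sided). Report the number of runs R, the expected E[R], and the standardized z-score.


Step 1: Compute median = 25; label A = above, B = below.
Labels in order: AAABABABBB  (n_A = 5, n_B = 5)
Step 2: Count runs R = 6.
Step 3: Under H0 (random ordering), E[R] = 2*n_A*n_B/(n_A+n_B) + 1 = 2*5*5/10 + 1 = 6.0000.
        Var[R] = 2*n_A*n_B*(2*n_A*n_B - n_A - n_B) / ((n_A+n_B)^2 * (n_A+n_B-1)) = 2000/900 = 2.2222.
        SD[R] = 1.4907.
Step 4: R = E[R], so z = 0 with no continuity correction.
Step 5: Two-sided p-value via normal approximation = 2*(1 - Phi(|z|)) = 1.000000.
Step 6: alpha = 0.05. fail to reject H0.

R = 6, z = 0.0000, p = 1.000000, fail to reject H0.


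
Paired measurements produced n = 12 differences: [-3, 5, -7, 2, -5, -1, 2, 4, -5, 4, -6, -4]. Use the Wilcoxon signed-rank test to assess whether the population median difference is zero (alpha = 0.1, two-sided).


Step 1: Drop any zero differences (none here) and take |d_i|.
|d| = [3, 5, 7, 2, 5, 1, 2, 4, 5, 4, 6, 4]
Step 2: Midrank |d_i| (ties get averaged ranks).
ranks: |3|->4, |5|->9, |7|->12, |2|->2.5, |5|->9, |1|->1, |2|->2.5, |4|->6, |5|->9, |4|->6, |6|->11, |4|->6
Step 3: Attach original signs; sum ranks with positive sign and with negative sign.
W+ = 9 + 2.5 + 2.5 + 6 + 6 = 26
W- = 4 + 12 + 9 + 1 + 9 + 11 + 6 = 52
(Check: W+ + W- = 78 should equal n(n+1)/2 = 78.)
Step 4: Test statistic W = min(W+, W-) = 26.
Step 5: Ties in |d|, so use the tie-corrected normal approximation.
        E[W] = n(n+1)/4 = 12*13/4 = 39.
        Tie groups: |d|=2 (t=2), |d|=4 (t=3), |d|=5 (t=3); sum(t^3 - t) = 54.
        Var[W] = n(n+1)(2n+1)/24 - sum(t^3-t)/48 = 3900/24 - 54/48 = 161.375.
        z = (W - E[W]) / sqrt(Var[W]) = (26 - 39) / 12.7033 = -1.0234.
        Two-sided p = 2*Phi(z) = 0.306141.
Step 6: alpha = 0.1. fail to reject H0.

W+ = 26, W- = 52, W = min = 26, p = 0.306141, fail to reject H0.


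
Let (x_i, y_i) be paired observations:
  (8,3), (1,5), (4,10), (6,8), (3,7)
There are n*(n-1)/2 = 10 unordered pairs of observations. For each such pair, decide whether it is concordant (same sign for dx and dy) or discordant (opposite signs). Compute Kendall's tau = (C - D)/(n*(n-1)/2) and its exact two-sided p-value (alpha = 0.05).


Step 1: Enumerate the 10 unordered pairs (i,j) with i<j and classify each by sign(x_j-x_i) * sign(y_j-y_i).
  (1,2):dx=-7,dy=+2->D; (1,3):dx=-4,dy=+7->D; (1,4):dx=-2,dy=+5->D; (1,5):dx=-5,dy=+4->D
  (2,3):dx=+3,dy=+5->C; (2,4):dx=+5,dy=+3->C; (2,5):dx=+2,dy=+2->C; (3,4):dx=+2,dy=-2->D
  (3,5):dx=-1,dy=-3->C; (4,5):dx=-3,dy=-1->C
Step 2: C = 5, D = 5, total pairs = 10.
Step 3: tau = (C - D)/(n(n-1)/2) = (5 - 5)/10 = 0.000000.
Step 4: Exact two-sided p-value (enumerate n! = 120 permutations of y under H0): p = 1.000000.
Step 5: alpha = 0.05. fail to reject H0.

tau_b = 0.0000 (C=5, D=5), p = 1.000000, fail to reject H0.


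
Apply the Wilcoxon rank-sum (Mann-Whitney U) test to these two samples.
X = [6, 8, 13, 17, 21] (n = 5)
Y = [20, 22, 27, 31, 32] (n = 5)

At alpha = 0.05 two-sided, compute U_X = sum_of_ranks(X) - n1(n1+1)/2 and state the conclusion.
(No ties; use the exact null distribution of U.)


Step 1: Combine and sort all 10 observations; assign midranks.
sorted (value, group): (6,X), (8,X), (13,X), (17,X), (20,Y), (21,X), (22,Y), (27,Y), (31,Y), (32,Y)
ranks: 6->1, 8->2, 13->3, 17->4, 20->5, 21->6, 22->7, 27->8, 31->9, 32->10
Step 2: Rank sum for X: R1 = 1 + 2 + 3 + 4 + 6 = 16.
Step 3: U_X = R1 - n1(n1+1)/2 = 16 - 5*6/2 = 16 - 15 = 1.
       U_Y = n1*n2 - U_X = 25 - 1 = 24.
Step 4: No ties, so the exact null distribution of U (based on enumerating the C(10,5) = 252 equally likely rank assignments) gives the two-sided p-value.
Step 5: p-value = 0.015873; compare to alpha = 0.05. reject H0.

U_X = 1, p = 0.015873, reject H0 at alpha = 0.05.


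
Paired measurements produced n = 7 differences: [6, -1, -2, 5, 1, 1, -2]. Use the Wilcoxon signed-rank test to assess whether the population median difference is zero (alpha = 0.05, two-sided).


Step 1: Drop any zero differences (none here) and take |d_i|.
|d| = [6, 1, 2, 5, 1, 1, 2]
Step 2: Midrank |d_i| (ties get averaged ranks).
ranks: |6|->7, |1|->2, |2|->4.5, |5|->6, |1|->2, |1|->2, |2|->4.5
Step 3: Attach original signs; sum ranks with positive sign and with negative sign.
W+ = 7 + 6 + 2 + 2 = 17
W- = 2 + 4.5 + 4.5 = 11
(Check: W+ + W- = 28 should equal n(n+1)/2 = 28.)
Step 4: Test statistic W = min(W+, W-) = 11.
Step 5: Ties in |d|, so use the tie-corrected normal approximation.
        E[W] = n(n+1)/4 = 7*8/4 = 14.
        Tie groups: |d|=1 (t=3), |d|=2 (t=2); sum(t^3 - t) = 30.
        Var[W] = n(n+1)(2n+1)/24 - sum(t^3-t)/48 = 840/24 - 30/48 = 34.375.
        z = (W - E[W]) / sqrt(Var[W]) = (11 - 14) / 5.8630 = -0.5117.
        Two-sided p = 2*Phi(z) = 0.608874.
Step 6: alpha = 0.05. fail to reject H0.

W+ = 17, W- = 11, W = min = 11, p = 0.608874, fail to reject H0.


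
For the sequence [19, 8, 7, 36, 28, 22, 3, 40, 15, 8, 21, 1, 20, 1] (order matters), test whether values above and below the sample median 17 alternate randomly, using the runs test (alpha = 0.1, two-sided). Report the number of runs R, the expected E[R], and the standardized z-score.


Step 1: Compute median = 17; label A = above, B = below.
Labels in order: ABBAAABABBABAB  (n_A = 7, n_B = 7)
Step 2: Count runs R = 10.
Step 3: Under H0 (random ordering), E[R] = 2*n_A*n_B/(n_A+n_B) + 1 = 2*7*7/14 + 1 = 8.0000.
        Var[R] = 2*n_A*n_B*(2*n_A*n_B - n_A - n_B) / ((n_A+n_B)^2 * (n_A+n_B-1)) = 8232/2548 = 3.2308.
        SD[R] = 1.7974.
Step 4: Continuity-corrected z = (R - 0.5 - E[R]) / SD[R] = (10 - 0.5 - 8.0000) / 1.7974 = 0.8345.
Step 5: Two-sided p-value via normal approximation = 2*(1 - Phi(|z|)) = 0.403986.
Step 6: alpha = 0.1. fail to reject H0.

R = 10, z = 0.8345, p = 0.403986, fail to reject H0.


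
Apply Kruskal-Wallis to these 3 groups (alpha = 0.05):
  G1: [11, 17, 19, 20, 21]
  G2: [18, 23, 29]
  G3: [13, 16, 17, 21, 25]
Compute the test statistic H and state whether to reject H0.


Step 1: Combine all N = 13 observations and assign midranks.
sorted (value, group, rank): (11,G1,1), (13,G3,2), (16,G3,3), (17,G1,4.5), (17,G3,4.5), (18,G2,6), (19,G1,7), (20,G1,8), (21,G1,9.5), (21,G3,9.5), (23,G2,11), (25,G3,12), (29,G2,13)
Step 2: Sum ranks within each group.
R_1 = 30 (n_1 = 5)
R_2 = 30 (n_2 = 3)
R_3 = 31 (n_3 = 5)
Step 3: H = 12/(N(N+1)) * sum(R_i^2/n_i) - 3(N+1)
     = 12/(13*14) * (30^2/5 + 30^2/3 + 31^2/5) - 3*14
     = 0.065934 * 672.2 - 42
     = 2.320879.
Step 4: Ties present; correction factor C = 1 - 12/(13^3 - 13) = 0.994505. Corrected H = 2.320879 / 0.994505 = 2.333702.
Step 5: Under H0, H ~ chi^2(2); p-value = 0.311346.
Step 6: alpha = 0.05. fail to reject H0.

H = 2.3337, df = 2, p = 0.311346, fail to reject H0.


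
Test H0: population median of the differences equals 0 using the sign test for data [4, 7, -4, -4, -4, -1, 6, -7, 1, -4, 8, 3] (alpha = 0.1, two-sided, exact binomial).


Step 1: Discard zero differences. Original n = 12; n_eff = number of nonzero differences = 12.
Nonzero differences (with sign): +4, +7, -4, -4, -4, -1, +6, -7, +1, -4, +8, +3
Step 2: Count signs: positive = 6, negative = 6.
Step 3: Under H0: P(positive) = 0.5, so the number of positives S ~ Bin(12, 0.5).
Step 4: Two-sided exact p-value = sum of Bin(12,0.5) probabilities at or below the observed probability = 1.000000.
Step 5: alpha = 0.1. fail to reject H0.

n_eff = 12, pos = 6, neg = 6, p = 1.000000, fail to reject H0.


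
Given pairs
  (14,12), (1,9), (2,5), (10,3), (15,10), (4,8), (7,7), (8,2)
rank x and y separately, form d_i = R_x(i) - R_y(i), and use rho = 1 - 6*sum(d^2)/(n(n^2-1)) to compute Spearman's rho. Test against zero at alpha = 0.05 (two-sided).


Step 1: Rank x and y separately (midranks; no ties here).
rank(x): 14->7, 1->1, 2->2, 10->6, 15->8, 4->3, 7->4, 8->5
rank(y): 12->8, 9->6, 5->3, 3->2, 10->7, 8->5, 7->4, 2->1
Step 2: d_i = R_x(i) - R_y(i); compute d_i^2.
  (7-8)^2=1, (1-6)^2=25, (2-3)^2=1, (6-2)^2=16, (8-7)^2=1, (3-5)^2=4, (4-4)^2=0, (5-1)^2=16
sum(d^2) = 64.
Step 3: rho = 1 - 6*64 / (8*(8^2 - 1)) = 1 - 384/504 = 0.238095.
Step 4: Under H0, t = rho * sqrt((n-2)/(1-rho^2)) = 0.6005 ~ t(6).
Step 5: Two-sided p-value from the t-distribution with 6 df = 0.570156.
Step 6: alpha = 0.05. fail to reject H0.

rho = 0.2381, p = 0.570156, fail to reject H0 at alpha = 0.05.


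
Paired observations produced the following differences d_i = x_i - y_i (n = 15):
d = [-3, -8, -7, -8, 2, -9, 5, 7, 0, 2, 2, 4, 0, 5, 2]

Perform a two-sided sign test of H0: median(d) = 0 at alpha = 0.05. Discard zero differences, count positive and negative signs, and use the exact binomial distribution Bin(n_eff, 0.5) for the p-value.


Step 1: Discard zero differences. Original n = 15; n_eff = number of nonzero differences = 13.
Nonzero differences (with sign): -3, -8, -7, -8, +2, -9, +5, +7, +2, +2, +4, +5, +2
Step 2: Count signs: positive = 8, negative = 5.
Step 3: Under H0: P(positive) = 0.5, so the number of positives S ~ Bin(13, 0.5).
Step 4: Two-sided exact p-value = sum of Bin(13,0.5) probabilities at or below the observed probability = 0.581055.
Step 5: alpha = 0.05. fail to reject H0.

n_eff = 13, pos = 8, neg = 5, p = 0.581055, fail to reject H0.


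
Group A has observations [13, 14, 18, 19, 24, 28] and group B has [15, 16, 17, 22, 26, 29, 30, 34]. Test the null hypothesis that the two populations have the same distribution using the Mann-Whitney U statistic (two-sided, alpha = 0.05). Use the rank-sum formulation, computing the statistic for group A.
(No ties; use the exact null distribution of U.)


Step 1: Combine and sort all 14 observations; assign midranks.
sorted (value, group): (13,X), (14,X), (15,Y), (16,Y), (17,Y), (18,X), (19,X), (22,Y), (24,X), (26,Y), (28,X), (29,Y), (30,Y), (34,Y)
ranks: 13->1, 14->2, 15->3, 16->4, 17->5, 18->6, 19->7, 22->8, 24->9, 26->10, 28->11, 29->12, 30->13, 34->14
Step 2: Rank sum for X: R1 = 1 + 2 + 6 + 7 + 9 + 11 = 36.
Step 3: U_X = R1 - n1(n1+1)/2 = 36 - 6*7/2 = 36 - 21 = 15.
       U_Y = n1*n2 - U_X = 48 - 15 = 33.
Step 4: No ties, so the exact null distribution of U (based on enumerating the C(14,6) = 3003 equally likely rank assignments) gives the two-sided p-value.
Step 5: p-value = 0.282384; compare to alpha = 0.05. fail to reject H0.

U_X = 15, p = 0.282384, fail to reject H0 at alpha = 0.05.


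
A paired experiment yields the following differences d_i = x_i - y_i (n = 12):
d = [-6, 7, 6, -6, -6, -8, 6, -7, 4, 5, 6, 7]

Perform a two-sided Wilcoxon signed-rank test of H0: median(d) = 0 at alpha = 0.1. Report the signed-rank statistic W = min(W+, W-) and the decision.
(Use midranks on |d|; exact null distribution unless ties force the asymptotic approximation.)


Step 1: Drop any zero differences (none here) and take |d_i|.
|d| = [6, 7, 6, 6, 6, 8, 6, 7, 4, 5, 6, 7]
Step 2: Midrank |d_i| (ties get averaged ranks).
ranks: |6|->5.5, |7|->10, |6|->5.5, |6|->5.5, |6|->5.5, |8|->12, |6|->5.5, |7|->10, |4|->1, |5|->2, |6|->5.5, |7|->10
Step 3: Attach original signs; sum ranks with positive sign and with negative sign.
W+ = 10 + 5.5 + 5.5 + 1 + 2 + 5.5 + 10 = 39.5
W- = 5.5 + 5.5 + 5.5 + 12 + 10 = 38.5
(Check: W+ + W- = 78 should equal n(n+1)/2 = 78.)
Step 4: Test statistic W = min(W+, W-) = 38.5.
Step 5: Ties in |d|, so use the tie-corrected normal approximation.
        E[W] = n(n+1)/4 = 12*13/4 = 39.
        Tie groups: |d|=6 (t=6), |d|=7 (t=3); sum(t^3 - t) = 234.
        Var[W] = n(n+1)(2n+1)/24 - sum(t^3-t)/48 = 3900/24 - 234/48 = 157.625.
        z = (W - E[W]) / sqrt(Var[W]) = (38.5 - 39) / 12.5549 = -0.0398.
        Two-sided p = 2*Phi(z) = 0.968233.
Step 6: alpha = 0.1. fail to reject H0.

W+ = 39.5, W- = 38.5, W = min = 38.5, p = 0.968233, fail to reject H0.


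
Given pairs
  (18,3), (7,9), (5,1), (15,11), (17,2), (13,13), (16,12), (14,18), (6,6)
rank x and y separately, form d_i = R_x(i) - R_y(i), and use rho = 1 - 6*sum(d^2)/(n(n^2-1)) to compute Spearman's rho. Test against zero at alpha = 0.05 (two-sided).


Step 1: Rank x and y separately (midranks; no ties here).
rank(x): 18->9, 7->3, 5->1, 15->6, 17->8, 13->4, 16->7, 14->5, 6->2
rank(y): 3->3, 9->5, 1->1, 11->6, 2->2, 13->8, 12->7, 18->9, 6->4
Step 2: d_i = R_x(i) - R_y(i); compute d_i^2.
  (9-3)^2=36, (3-5)^2=4, (1-1)^2=0, (6-6)^2=0, (8-2)^2=36, (4-8)^2=16, (7-7)^2=0, (5-9)^2=16, (2-4)^2=4
sum(d^2) = 112.
Step 3: rho = 1 - 6*112 / (9*(9^2 - 1)) = 1 - 672/720 = 0.066667.
Step 4: Under H0, t = rho * sqrt((n-2)/(1-rho^2)) = 0.1768 ~ t(7).
Step 5: Two-sided p-value from the t-distribution with 7 df = 0.864690.
Step 6: alpha = 0.05. fail to reject H0.

rho = 0.0667, p = 0.864690, fail to reject H0 at alpha = 0.05.


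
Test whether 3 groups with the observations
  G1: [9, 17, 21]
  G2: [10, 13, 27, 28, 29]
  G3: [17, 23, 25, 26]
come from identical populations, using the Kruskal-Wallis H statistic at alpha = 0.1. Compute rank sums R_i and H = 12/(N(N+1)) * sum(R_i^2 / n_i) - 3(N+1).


Step 1: Combine all N = 12 observations and assign midranks.
sorted (value, group, rank): (9,G1,1), (10,G2,2), (13,G2,3), (17,G1,4.5), (17,G3,4.5), (21,G1,6), (23,G3,7), (25,G3,8), (26,G3,9), (27,G2,10), (28,G2,11), (29,G2,12)
Step 2: Sum ranks within each group.
R_1 = 11.5 (n_1 = 3)
R_2 = 38 (n_2 = 5)
R_3 = 28.5 (n_3 = 4)
Step 3: H = 12/(N(N+1)) * sum(R_i^2/n_i) - 3(N+1)
     = 12/(12*13) * (11.5^2/3 + 38^2/5 + 28.5^2/4) - 3*13
     = 0.076923 * 535.946 - 39
     = 2.226603.
Step 4: Ties present; correction factor C = 1 - 6/(12^3 - 12) = 0.996503. Corrected H = 2.226603 / 0.996503 = 2.234415.
Step 5: Under H0, H ~ chi^2(2); p-value = 0.327192.
Step 6: alpha = 0.1. fail to reject H0.

H = 2.2344, df = 2, p = 0.327192, fail to reject H0.


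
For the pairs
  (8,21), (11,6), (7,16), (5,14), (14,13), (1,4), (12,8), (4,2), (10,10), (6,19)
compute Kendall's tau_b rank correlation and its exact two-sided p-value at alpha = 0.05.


Step 1: Enumerate the 45 unordered pairs (i,j) with i<j and classify each by sign(x_j-x_i) * sign(y_j-y_i).
  (1,2):dx=+3,dy=-15->D; (1,3):dx=-1,dy=-5->C; (1,4):dx=-3,dy=-7->C; (1,5):dx=+6,dy=-8->D
  (1,6):dx=-7,dy=-17->C; (1,7):dx=+4,dy=-13->D; (1,8):dx=-4,dy=-19->C; (1,9):dx=+2,dy=-11->D
  (1,10):dx=-2,dy=-2->C; (2,3):dx=-4,dy=+10->D; (2,4):dx=-6,dy=+8->D; (2,5):dx=+3,dy=+7->C
  (2,6):dx=-10,dy=-2->C; (2,7):dx=+1,dy=+2->C; (2,8):dx=-7,dy=-4->C; (2,9):dx=-1,dy=+4->D
  (2,10):dx=-5,dy=+13->D; (3,4):dx=-2,dy=-2->C; (3,5):dx=+7,dy=-3->D; (3,6):dx=-6,dy=-12->C
  (3,7):dx=+5,dy=-8->D; (3,8):dx=-3,dy=-14->C; (3,9):dx=+3,dy=-6->D; (3,10):dx=-1,dy=+3->D
  (4,5):dx=+9,dy=-1->D; (4,6):dx=-4,dy=-10->C; (4,7):dx=+7,dy=-6->D; (4,8):dx=-1,dy=-12->C
  (4,9):dx=+5,dy=-4->D; (4,10):dx=+1,dy=+5->C; (5,6):dx=-13,dy=-9->C; (5,7):dx=-2,dy=-5->C
  (5,8):dx=-10,dy=-11->C; (5,9):dx=-4,dy=-3->C; (5,10):dx=-8,dy=+6->D; (6,7):dx=+11,dy=+4->C
  (6,8):dx=+3,dy=-2->D; (6,9):dx=+9,dy=+6->C; (6,10):dx=+5,dy=+15->C; (7,8):dx=-8,dy=-6->C
  (7,9):dx=-2,dy=+2->D; (7,10):dx=-6,dy=+11->D; (8,9):dx=+6,dy=+8->C; (8,10):dx=+2,dy=+17->C
  (9,10):dx=-4,dy=+9->D
Step 2: C = 25, D = 20, total pairs = 45.
Step 3: tau = (C - D)/(n(n-1)/2) = (25 - 20)/45 = 0.111111.
Step 4: Exact two-sided p-value (enumerate n! = 3628800 permutations of y under H0): p = 0.727490.
Step 5: alpha = 0.05. fail to reject H0.

tau_b = 0.1111 (C=25, D=20), p = 0.727490, fail to reject H0.


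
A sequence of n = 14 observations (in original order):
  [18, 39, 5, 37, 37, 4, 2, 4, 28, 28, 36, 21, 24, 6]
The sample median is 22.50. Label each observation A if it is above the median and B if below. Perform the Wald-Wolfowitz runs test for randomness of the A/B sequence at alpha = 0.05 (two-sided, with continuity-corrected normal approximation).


Step 1: Compute median = 22.50; label A = above, B = below.
Labels in order: BABAABBBAAABAB  (n_A = 7, n_B = 7)
Step 2: Count runs R = 9.
Step 3: Under H0 (random ordering), E[R] = 2*n_A*n_B/(n_A+n_B) + 1 = 2*7*7/14 + 1 = 8.0000.
        Var[R] = 2*n_A*n_B*(2*n_A*n_B - n_A - n_B) / ((n_A+n_B)^2 * (n_A+n_B-1)) = 8232/2548 = 3.2308.
        SD[R] = 1.7974.
Step 4: Continuity-corrected z = (R - 0.5 - E[R]) / SD[R] = (9 - 0.5 - 8.0000) / 1.7974 = 0.2782.
Step 5: Two-sided p-value via normal approximation = 2*(1 - Phi(|z|)) = 0.780879.
Step 6: alpha = 0.05. fail to reject H0.

R = 9, z = 0.2782, p = 0.780879, fail to reject H0.


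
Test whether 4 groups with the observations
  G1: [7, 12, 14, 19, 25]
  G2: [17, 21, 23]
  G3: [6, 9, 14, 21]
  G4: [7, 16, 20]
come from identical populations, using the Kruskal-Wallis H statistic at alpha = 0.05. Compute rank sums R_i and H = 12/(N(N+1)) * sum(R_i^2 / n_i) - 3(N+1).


Step 1: Combine all N = 15 observations and assign midranks.
sorted (value, group, rank): (6,G3,1), (7,G1,2.5), (7,G4,2.5), (9,G3,4), (12,G1,5), (14,G1,6.5), (14,G3,6.5), (16,G4,8), (17,G2,9), (19,G1,10), (20,G4,11), (21,G2,12.5), (21,G3,12.5), (23,G2,14), (25,G1,15)
Step 2: Sum ranks within each group.
R_1 = 39 (n_1 = 5)
R_2 = 35.5 (n_2 = 3)
R_3 = 24 (n_3 = 4)
R_4 = 21.5 (n_4 = 3)
Step 3: H = 12/(N(N+1)) * sum(R_i^2/n_i) - 3(N+1)
     = 12/(15*16) * (39^2/5 + 35.5^2/3 + 24^2/4 + 21.5^2/3) - 3*16
     = 0.050000 * 1022.37 - 48
     = 3.118333.
Step 4: Ties present; correction factor C = 1 - 18/(15^3 - 15) = 0.994643. Corrected H = 3.118333 / 0.994643 = 3.135129.
Step 5: Under H0, H ~ chi^2(3); p-value = 0.371257.
Step 6: alpha = 0.05. fail to reject H0.

H = 3.1351, df = 3, p = 0.371257, fail to reject H0.


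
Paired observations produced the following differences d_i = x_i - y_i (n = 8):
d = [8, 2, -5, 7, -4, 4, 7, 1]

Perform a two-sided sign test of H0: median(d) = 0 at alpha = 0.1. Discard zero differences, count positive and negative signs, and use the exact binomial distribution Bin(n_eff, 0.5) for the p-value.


Step 1: Discard zero differences. Original n = 8; n_eff = number of nonzero differences = 8.
Nonzero differences (with sign): +8, +2, -5, +7, -4, +4, +7, +1
Step 2: Count signs: positive = 6, negative = 2.
Step 3: Under H0: P(positive) = 0.5, so the number of positives S ~ Bin(8, 0.5).
Step 4: Two-sided exact p-value = sum of Bin(8,0.5) probabilities at or below the observed probability = 0.289062.
Step 5: alpha = 0.1. fail to reject H0.

n_eff = 8, pos = 6, neg = 2, p = 0.289062, fail to reject H0.


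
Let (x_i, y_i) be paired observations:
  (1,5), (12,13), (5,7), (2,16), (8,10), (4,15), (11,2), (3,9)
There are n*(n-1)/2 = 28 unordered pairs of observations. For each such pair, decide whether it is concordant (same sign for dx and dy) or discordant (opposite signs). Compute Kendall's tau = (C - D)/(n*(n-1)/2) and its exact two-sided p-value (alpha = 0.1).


Step 1: Enumerate the 28 unordered pairs (i,j) with i<j and classify each by sign(x_j-x_i) * sign(y_j-y_i).
  (1,2):dx=+11,dy=+8->C; (1,3):dx=+4,dy=+2->C; (1,4):dx=+1,dy=+11->C; (1,5):dx=+7,dy=+5->C
  (1,6):dx=+3,dy=+10->C; (1,7):dx=+10,dy=-3->D; (1,8):dx=+2,dy=+4->C; (2,3):dx=-7,dy=-6->C
  (2,4):dx=-10,dy=+3->D; (2,5):dx=-4,dy=-3->C; (2,6):dx=-8,dy=+2->D; (2,7):dx=-1,dy=-11->C
  (2,8):dx=-9,dy=-4->C; (3,4):dx=-3,dy=+9->D; (3,5):dx=+3,dy=+3->C; (3,6):dx=-1,dy=+8->D
  (3,7):dx=+6,dy=-5->D; (3,8):dx=-2,dy=+2->D; (4,5):dx=+6,dy=-6->D; (4,6):dx=+2,dy=-1->D
  (4,7):dx=+9,dy=-14->D; (4,8):dx=+1,dy=-7->D; (5,6):dx=-4,dy=+5->D; (5,7):dx=+3,dy=-8->D
  (5,8):dx=-5,dy=-1->C; (6,7):dx=+7,dy=-13->D; (6,8):dx=-1,dy=-6->C; (7,8):dx=-8,dy=+7->D
Step 2: C = 13, D = 15, total pairs = 28.
Step 3: tau = (C - D)/(n(n-1)/2) = (13 - 15)/28 = -0.071429.
Step 4: Exact two-sided p-value (enumerate n! = 40320 permutations of y under H0): p = 0.904861.
Step 5: alpha = 0.1. fail to reject H0.

tau_b = -0.0714 (C=13, D=15), p = 0.904861, fail to reject H0.


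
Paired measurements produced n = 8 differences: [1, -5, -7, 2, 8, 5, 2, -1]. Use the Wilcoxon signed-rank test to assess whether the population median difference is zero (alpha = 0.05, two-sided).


Step 1: Drop any zero differences (none here) and take |d_i|.
|d| = [1, 5, 7, 2, 8, 5, 2, 1]
Step 2: Midrank |d_i| (ties get averaged ranks).
ranks: |1|->1.5, |5|->5.5, |7|->7, |2|->3.5, |8|->8, |5|->5.5, |2|->3.5, |1|->1.5
Step 3: Attach original signs; sum ranks with positive sign and with negative sign.
W+ = 1.5 + 3.5 + 8 + 5.5 + 3.5 = 22
W- = 5.5 + 7 + 1.5 = 14
(Check: W+ + W- = 36 should equal n(n+1)/2 = 36.)
Step 4: Test statistic W = min(W+, W-) = 14.
Step 5: Ties in |d|, so use the tie-corrected normal approximation.
        E[W] = n(n+1)/4 = 8*9/4 = 18.
        Tie groups: |d|=1 (t=2), |d|=2 (t=2), |d|=5 (t=2); sum(t^3 - t) = 18.
        Var[W] = n(n+1)(2n+1)/24 - sum(t^3-t)/48 = 1224/24 - 18/48 = 50.625.
        z = (W - E[W]) / sqrt(Var[W]) = (14 - 18) / 7.1151 = -0.5622.
        Two-sided p = 2*Phi(z) = 0.573992.
Step 6: alpha = 0.05. fail to reject H0.

W+ = 22, W- = 14, W = min = 14, p = 0.573992, fail to reject H0.


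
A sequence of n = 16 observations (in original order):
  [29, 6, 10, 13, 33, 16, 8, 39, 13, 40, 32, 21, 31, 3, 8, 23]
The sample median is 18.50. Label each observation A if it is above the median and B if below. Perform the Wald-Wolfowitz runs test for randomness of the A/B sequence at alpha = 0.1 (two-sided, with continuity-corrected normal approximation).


Step 1: Compute median = 18.50; label A = above, B = below.
Labels in order: ABBBABBABAAAABBA  (n_A = 8, n_B = 8)
Step 2: Count runs R = 9.
Step 3: Under H0 (random ordering), E[R] = 2*n_A*n_B/(n_A+n_B) + 1 = 2*8*8/16 + 1 = 9.0000.
        Var[R] = 2*n_A*n_B*(2*n_A*n_B - n_A - n_B) / ((n_A+n_B)^2 * (n_A+n_B-1)) = 14336/3840 = 3.7333.
        SD[R] = 1.9322.
Step 4: R = E[R], so z = 0 with no continuity correction.
Step 5: Two-sided p-value via normal approximation = 2*(1 - Phi(|z|)) = 1.000000.
Step 6: alpha = 0.1. fail to reject H0.

R = 9, z = 0.0000, p = 1.000000, fail to reject H0.
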